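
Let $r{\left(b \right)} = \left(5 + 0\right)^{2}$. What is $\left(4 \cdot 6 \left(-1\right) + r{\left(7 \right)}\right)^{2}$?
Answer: $1$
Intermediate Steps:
$r{\left(b \right)} = 25$ ($r{\left(b \right)} = 5^{2} = 25$)
$\left(4 \cdot 6 \left(-1\right) + r{\left(7 \right)}\right)^{2} = \left(4 \cdot 6 \left(-1\right) + 25\right)^{2} = \left(24 \left(-1\right) + 25\right)^{2} = \left(-24 + 25\right)^{2} = 1^{2} = 1$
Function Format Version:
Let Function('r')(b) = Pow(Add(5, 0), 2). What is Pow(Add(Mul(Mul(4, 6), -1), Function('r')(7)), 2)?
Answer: 1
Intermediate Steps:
Function('r')(b) = 25 (Function('r')(b) = Pow(5, 2) = 25)
Pow(Add(Mul(Mul(4, 6), -1), Function('r')(7)), 2) = Pow(Add(Mul(Mul(4, 6), -1), 25), 2) = Pow(Add(Mul(24, -1), 25), 2) = Pow(Add(-24, 25), 2) = Pow(1, 2) = 1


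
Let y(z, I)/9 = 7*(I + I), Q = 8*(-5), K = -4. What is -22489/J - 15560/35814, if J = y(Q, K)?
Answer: 132929801/3008376 ≈ 44.187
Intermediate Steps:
Q = -40
y(z, I) = 126*I (y(z, I) = 9*(7*(I + I)) = 9*(7*(2*I)) = 9*(14*I) = 126*I)
J = -504 (J = 126*(-4) = -504)
-22489/J - 15560/35814 = -22489/(-504) - 15560/35814 = -22489*(-1/504) - 15560*1/35814 = 22489/504 - 7780/17907 = 132929801/3008376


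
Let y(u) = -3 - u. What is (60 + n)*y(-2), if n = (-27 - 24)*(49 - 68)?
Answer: -1029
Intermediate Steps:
n = 969 (n = -51*(-19) = 969)
(60 + n)*y(-2) = (60 + 969)*(-3 - 1*(-2)) = 1029*(-3 + 2) = 1029*(-1) = -1029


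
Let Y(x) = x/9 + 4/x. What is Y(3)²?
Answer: 25/9 ≈ 2.7778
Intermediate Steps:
Y(x) = 4/x + x/9 (Y(x) = x*(⅑) + 4/x = x/9 + 4/x = 4/x + x/9)
Y(3)² = (4/3 + (⅑)*3)² = (4*(⅓) + ⅓)² = (4/3 + ⅓)² = (5/3)² = 25/9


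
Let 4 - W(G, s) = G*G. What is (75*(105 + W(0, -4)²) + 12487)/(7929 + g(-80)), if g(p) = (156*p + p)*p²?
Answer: -21562/80376071 ≈ -0.00026826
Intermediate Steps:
W(G, s) = 4 - G² (W(G, s) = 4 - G*G = 4 - G²)
g(p) = 157*p³ (g(p) = (157*p)*p² = 157*p³)
(75*(105 + W(0, -4)²) + 12487)/(7929 + g(-80)) = (75*(105 + (4 - 1*0²)²) + 12487)/(7929 + 157*(-80)³) = (75*(105 + (4 - 1*0)²) + 12487)/(7929 + 157*(-512000)) = (75*(105 + (4 + 0)²) + 12487)/(7929 - 80384000) = (75*(105 + 4²) + 12487)/(-80376071) = (75*(105 + 16) + 12487)*(-1/80376071) = (75*121 + 12487)*(-1/80376071) = (9075 + 12487)*(-1/80376071) = 21562*(-1/80376071) = -21562/80376071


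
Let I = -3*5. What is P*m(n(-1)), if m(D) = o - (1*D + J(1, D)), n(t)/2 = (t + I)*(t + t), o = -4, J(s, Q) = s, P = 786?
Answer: -54234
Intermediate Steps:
I = -15
n(t) = 4*t*(-15 + t) (n(t) = 2*((t - 15)*(t + t)) = 2*((-15 + t)*(2*t)) = 2*(2*t*(-15 + t)) = 4*t*(-15 + t))
m(D) = -5 - D (m(D) = -4 - (1*D + 1) = -4 - (D + 1) = -4 - (1 + D) = -4 + (-1 - D) = -5 - D)
P*m(n(-1)) = 786*(-5 - 4*(-1)*(-15 - 1)) = 786*(-5 - 4*(-1)*(-16)) = 786*(-5 - 1*64) = 786*(-5 - 64) = 786*(-69) = -54234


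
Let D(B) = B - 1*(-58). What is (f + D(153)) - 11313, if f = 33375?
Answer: 22273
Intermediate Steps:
D(B) = 58 + B (D(B) = B + 58 = 58 + B)
(f + D(153)) - 11313 = (33375 + (58 + 153)) - 11313 = (33375 + 211) - 11313 = 33586 - 11313 = 22273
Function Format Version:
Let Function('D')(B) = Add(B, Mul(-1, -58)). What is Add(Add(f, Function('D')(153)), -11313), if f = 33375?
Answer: 22273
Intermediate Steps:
Function('D')(B) = Add(58, B) (Function('D')(B) = Add(B, 58) = Add(58, B))
Add(Add(f, Function('D')(153)), -11313) = Add(Add(33375, Add(58, 153)), -11313) = Add(Add(33375, 211), -11313) = Add(33586, -11313) = 22273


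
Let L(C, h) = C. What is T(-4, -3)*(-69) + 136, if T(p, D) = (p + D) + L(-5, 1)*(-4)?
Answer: -761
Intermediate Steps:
T(p, D) = 20 + D + p (T(p, D) = (p + D) - 5*(-4) = (D + p) + 20 = 20 + D + p)
T(-4, -3)*(-69) + 136 = (20 - 3 - 4)*(-69) + 136 = 13*(-69) + 136 = -897 + 136 = -761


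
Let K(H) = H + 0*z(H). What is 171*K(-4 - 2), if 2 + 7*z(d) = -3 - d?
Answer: -1026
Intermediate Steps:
z(d) = -5/7 - d/7 (z(d) = -2/7 + (-3 - d)/7 = -2/7 + (-3/7 - d/7) = -5/7 - d/7)
K(H) = H (K(H) = H + 0*(-5/7 - H/7) = H + 0 = H)
171*K(-4 - 2) = 171*(-4 - 2) = 171*(-6) = -1026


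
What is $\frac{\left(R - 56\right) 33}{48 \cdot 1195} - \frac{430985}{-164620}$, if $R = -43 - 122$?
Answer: $\frac{392012099}{157376720} \approx 2.4909$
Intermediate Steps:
$R = -165$ ($R = -43 - 122 = -165$)
$\frac{\left(R - 56\right) 33}{48 \cdot 1195} - \frac{430985}{-164620} = \frac{\left(-165 - 56\right) 33}{48 \cdot 1195} - \frac{430985}{-164620} = \frac{\left(-221\right) 33}{57360} - - \frac{86197}{32924} = \left(-7293\right) \frac{1}{57360} + \frac{86197}{32924} = - \frac{2431}{19120} + \frac{86197}{32924} = \frac{392012099}{157376720}$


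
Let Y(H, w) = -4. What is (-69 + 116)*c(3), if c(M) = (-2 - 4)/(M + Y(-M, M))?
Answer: 282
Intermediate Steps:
c(M) = -6/(-4 + M) (c(M) = (-2 - 4)/(M - 4) = -6/(-4 + M))
(-69 + 116)*c(3) = (-69 + 116)*(-6/(-4 + 3)) = 47*(-6/(-1)) = 47*(-6*(-1)) = 47*6 = 282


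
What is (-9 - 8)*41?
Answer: -697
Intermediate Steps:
(-9 - 8)*41 = -17*41 = -697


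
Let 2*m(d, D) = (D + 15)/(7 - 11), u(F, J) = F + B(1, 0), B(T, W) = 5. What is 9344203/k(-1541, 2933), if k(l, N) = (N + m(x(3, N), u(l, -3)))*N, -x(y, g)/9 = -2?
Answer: 74753624/73281005 ≈ 1.0201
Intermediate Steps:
u(F, J) = 5 + F (u(F, J) = F + 5 = 5 + F)
x(y, g) = 18 (x(y, g) = -9*(-2) = 18)
m(d, D) = -15/8 - D/8 (m(d, D) = ((D + 15)/(7 - 11))/2 = ((15 + D)/(-4))/2 = ((15 + D)*(-¼))/2 = (-15/4 - D/4)/2 = -15/8 - D/8)
k(l, N) = N*(-5/2 + N - l/8) (k(l, N) = (N + (-15/8 - (5 + l)/8))*N = (N + (-15/8 + (-5/8 - l/8)))*N = (N + (-5/2 - l/8))*N = (-5/2 + N - l/8)*N = N*(-5/2 + N - l/8))
9344203/k(-1541, 2933) = 9344203/(((⅛)*2933*(-20 - 1*(-1541) + 8*2933))) = 9344203/(((⅛)*2933*(-20 + 1541 + 23464))) = 9344203/(((⅛)*2933*24985)) = 9344203/(73281005/8) = 9344203*(8/73281005) = 74753624/73281005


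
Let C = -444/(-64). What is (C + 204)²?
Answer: 11390625/256 ≈ 44495.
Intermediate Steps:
C = 111/16 (C = -444*(-1/64) = 111/16 ≈ 6.9375)
(C + 204)² = (111/16 + 204)² = (3375/16)² = 11390625/256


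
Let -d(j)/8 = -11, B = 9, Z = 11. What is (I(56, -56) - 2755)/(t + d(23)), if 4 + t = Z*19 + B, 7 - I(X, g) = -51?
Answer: -2697/302 ≈ -8.9305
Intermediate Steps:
I(X, g) = 58 (I(X, g) = 7 - 1*(-51) = 7 + 51 = 58)
d(j) = 88 (d(j) = -8*(-11) = 88)
t = 214 (t = -4 + (11*19 + 9) = -4 + (209 + 9) = -4 + 218 = 214)
(I(56, -56) - 2755)/(t + d(23)) = (58 - 2755)/(214 + 88) = -2697/302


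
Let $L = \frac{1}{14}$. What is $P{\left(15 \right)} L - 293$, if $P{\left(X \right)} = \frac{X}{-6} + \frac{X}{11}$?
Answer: $- \frac{90269}{308} \approx -293.08$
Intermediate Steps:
$L = \frac{1}{14} \approx 0.071429$
$P{\left(X \right)} = - \frac{5 X}{66}$ ($P{\left(X \right)} = X \left(- \frac{1}{6}\right) + X \frac{1}{11} = - \frac{X}{6} + \frac{X}{11} = - \frac{5 X}{66}$)
$P{\left(15 \right)} L - 293 = \left(- \frac{5}{66}\right) 15 \cdot \frac{1}{14} - 293 = \left(- \frac{25}{22}\right) \frac{1}{14} - 293 = - \frac{25}{308} - 293 = - \frac{90269}{308}$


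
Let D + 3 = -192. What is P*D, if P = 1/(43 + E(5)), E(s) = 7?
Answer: -39/10 ≈ -3.9000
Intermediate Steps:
D = -195 (D = -3 - 192 = -195)
P = 1/50 (P = 1/(43 + 7) = 1/50 ≈ 0.020000)
P*D = (1/50)*(-195) = -39/10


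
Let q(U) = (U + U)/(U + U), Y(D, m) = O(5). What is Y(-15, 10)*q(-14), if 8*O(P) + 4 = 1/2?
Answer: -7/16 ≈ -0.43750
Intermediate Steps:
O(P) = -7/16 (O(P) = -½ + (1/2)/8 = -½ + (1*(½))/8 = -½ + (⅛)*(½) = -½ + 1/16 = -7/16)
Y(D, m) = -7/16
q(U) = 1 (q(U) = (2*U)/((2*U)) = (2*U)*(1/(2*U)) = 1)
Y(-15, 10)*q(-14) = -7/16*1 = -7/16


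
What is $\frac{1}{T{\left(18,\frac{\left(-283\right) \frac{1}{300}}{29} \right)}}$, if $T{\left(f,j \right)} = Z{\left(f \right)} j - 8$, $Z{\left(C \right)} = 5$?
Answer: $- \frac{1740}{14203} \approx -0.12251$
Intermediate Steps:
$T{\left(f,j \right)} = -8 + 5 j$ ($T{\left(f,j \right)} = 5 j - 8 = -8 + 5 j$)
$\frac{1}{T{\left(18,\frac{\left(-283\right) \frac{1}{300}}{29} \right)}} = \frac{1}{-8 + 5 \frac{\left(-283\right) \frac{1}{300}}{29}} = \frac{1}{-8 + 5 \left(-283\right) \frac{1}{300} \cdot \frac{1}{29}} = \frac{1}{-8 + 5 \left(\left(- \frac{283}{300}\right) \frac{1}{29}\right)} = \frac{1}{-8 + 5 \left(- \frac{283}{8700}\right)} = \frac{1}{-8 - \frac{283}{1740}} = \frac{1}{- \frac{14203}{1740}} = - \frac{1740}{14203}$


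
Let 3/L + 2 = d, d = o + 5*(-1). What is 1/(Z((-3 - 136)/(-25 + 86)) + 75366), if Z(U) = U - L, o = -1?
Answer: 488/36777679 ≈ 1.3269e-5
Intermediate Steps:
d = -6 (d = -1 + 5*(-1) = -1 - 5 = -6)
L = -3/8 (L = 3/(-2 - 6) = 3/(-8) = 3*(-1/8) = -3/8 ≈ -0.37500)
Z(U) = 3/8 + U (Z(U) = U - 1*(-3/8) = U + 3/8 = 3/8 + U)
1/(Z((-3 - 136)/(-25 + 86)) + 75366) = 1/((3/8 + (-3 - 136)/(-25 + 86)) + 75366) = 1/((3/8 - 139/61) + 75366) = 1/(-929/488 + 75366) = 1/(36777679/488) = 488/36777679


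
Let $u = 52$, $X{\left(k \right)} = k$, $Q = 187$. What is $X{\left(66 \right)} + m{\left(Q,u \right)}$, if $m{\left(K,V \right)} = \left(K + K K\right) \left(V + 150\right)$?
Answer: $7101578$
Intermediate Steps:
$m{\left(K,V \right)} = \left(150 + V\right) \left(K + K^{2}\right)$ ($m{\left(K,V \right)} = \left(K + K^{2}\right) \left(150 + V\right) = \left(150 + V\right) \left(K + K^{2}\right)$)
$X{\left(66 \right)} + m{\left(Q,u \right)} = 66 + 187 \left(150 + 52 + 150 \cdot 187 + 187 \cdot 52\right) = 66 + 187 \left(150 + 52 + 28050 + 9724\right) = 66 + 187 \cdot 37976 = 66 + 7101512 = 7101578$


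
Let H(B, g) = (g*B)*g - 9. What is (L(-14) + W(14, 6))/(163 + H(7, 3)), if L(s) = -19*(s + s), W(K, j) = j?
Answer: 538/217 ≈ 2.4793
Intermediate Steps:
H(B, g) = -9 + B*g² (H(B, g) = (B*g)*g - 9 = B*g² - 9 = -9 + B*g²)
L(s) = -38*s
(L(-14) + W(14, 6))/(163 + H(7, 3)) = (-38*(-14) + 6)/(163 + (-9 + 7*3²)) = (532 + 6)/(163 + (-9 + 7*9)) = 538/(163 + (-9 + 63)) = 538/(163 + 54) = 538/217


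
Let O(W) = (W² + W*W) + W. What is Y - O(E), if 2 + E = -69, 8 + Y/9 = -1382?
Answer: -22521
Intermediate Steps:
Y = -12510 (Y = -72 + 9*(-1382) = -72 - 12438 = -12510)
E = -71 (E = -2 - 69 = -71)
O(W) = W + 2*W² (O(W) = (W² + W²) + W = 2*W² + W = W + 2*W²)
Y - O(E) = -12510 - (-71)*(1 + 2*(-71)) = -12510 - (-71)*(1 - 142) = -12510 - (-71)*(-141) = -12510 - 1*10011 = -12510 - 10011 = -22521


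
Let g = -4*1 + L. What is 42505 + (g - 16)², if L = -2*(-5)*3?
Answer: 42605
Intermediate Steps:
L = 30 (L = 10*3 = 30)
g = 26 (g = -4*1 + 30 = -4 + 30 = 26)
42505 + (g - 16)² = 42505 + (26 - 16)² = 42505 + 10² = 42505 + 100 = 42605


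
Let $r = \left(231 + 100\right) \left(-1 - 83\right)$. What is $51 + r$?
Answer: $-27753$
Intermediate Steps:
$r = -27804$ ($r = 331 \left(-84\right) = -27804$)
$51 + r = 51 - 27804 = -27753$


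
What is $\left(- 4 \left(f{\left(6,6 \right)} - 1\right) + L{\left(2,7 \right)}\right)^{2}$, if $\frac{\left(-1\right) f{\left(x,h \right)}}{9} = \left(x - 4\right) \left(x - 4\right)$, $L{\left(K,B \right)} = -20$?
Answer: $16384$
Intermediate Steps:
$f{\left(x,h \right)} = - 9 \left(-4 + x\right)^{2}$ ($f{\left(x,h \right)} = - 9 \left(x - 4\right) \left(x - 4\right) = - 9 \left(-4 + x\right) \left(-4 + x\right) = - 9 \left(-4 + x\right)^{2}$)
$\left(- 4 \left(f{\left(6,6 \right)} - 1\right) + L{\left(2,7 \right)}\right)^{2} = \left(- 4 \left(- 9 \left(-4 + 6\right)^{2} - 1\right) - 20\right)^{2} = \left(- 4 \left(- 9 \cdot 2^{2} - 1\right) - 20\right)^{2} = \left(- 4 \left(\left(-9\right) 4 - 1\right) - 20\right)^{2} = \left(- 4 \left(-36 - 1\right) - 20\right)^{2} = \left(\left(-4\right) \left(-37\right) - 20\right)^{2} = \left(148 - 20\right)^{2} = 128^{2} = 16384$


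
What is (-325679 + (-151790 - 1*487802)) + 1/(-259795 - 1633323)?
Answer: -1827371904979/1893118 ≈ -9.6527e+5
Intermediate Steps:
(-325679 + (-151790 - 1*487802)) + 1/(-259795 - 1633323) = (-325679 + (-151790 - 487802)) + 1/(-1893118) = (-325679 - 639592) - 1/1893118 = -965271 - 1/1893118 = -1827371904979/1893118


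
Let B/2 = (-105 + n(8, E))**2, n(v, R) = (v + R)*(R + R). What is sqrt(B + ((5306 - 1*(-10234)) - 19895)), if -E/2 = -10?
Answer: 3*sqrt(228455) ≈ 1433.9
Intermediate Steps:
E = 20 (E = -2*(-10) = 20)
n(v, R) = 2*R*(R + v) (n(v, R) = (R + v)*(2*R) = 2*R*(R + v))
B = 2060450 (B = 2*(-105 + 2*20*(20 + 8))**2 = 2*(-105 + 2*20*28)**2 = 2*(-105 + 1120)**2 = 2*1015**2 = 2*1030225 = 2060450)
sqrt(B + ((5306 - 1*(-10234)) - 19895)) = sqrt(2060450 + ((5306 - 1*(-10234)) - 19895)) = sqrt(2060450 + ((5306 + 10234) - 19895)) = sqrt(2060450 + (15540 - 19895)) = sqrt(2060450 - 4355) = sqrt(2056095) = 3*sqrt(228455)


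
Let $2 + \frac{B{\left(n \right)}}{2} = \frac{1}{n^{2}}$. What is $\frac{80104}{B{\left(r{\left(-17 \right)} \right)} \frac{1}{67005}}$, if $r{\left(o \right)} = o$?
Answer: $- \frac{775584751140}{577} \approx -1.3442 \cdot 10^{9}$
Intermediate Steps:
$B{\left(n \right)} = -4 + \frac{2}{n^{2}}$
$\frac{80104}{B{\left(r{\left(-17 \right)} \right)} \frac{1}{67005}} = \frac{80104}{\left(-4 + \frac{2}{289}\right) \frac{1}{67005}} = \frac{80104}{\left(- \frac{1154}{289}\right) \frac{1}{67005}} = \frac{80104}{- \frac{1154}{19364445}} = 80104 \left(- \frac{19364445}{1154}\right) = - \frac{775584751140}{577}$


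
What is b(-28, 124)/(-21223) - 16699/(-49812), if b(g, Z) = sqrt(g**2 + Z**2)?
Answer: 16699/49812 - 4*sqrt(1010)/21223 ≈ 0.32925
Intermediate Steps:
b(g, Z) = sqrt(Z**2 + g**2)
b(-28, 124)/(-21223) - 16699/(-49812) = sqrt(124**2 + (-28)**2)/(-21223) - 16699/(-49812) = sqrt(15376 + 784)*(-1/21223) - 16699*(-1/49812) = sqrt(16160)*(-1/21223) + 16699/49812 = (4*sqrt(1010))*(-1/21223) + 16699/49812 = -4*sqrt(1010)/21223 + 16699/49812 = 16699/49812 - 4*sqrt(1010)/21223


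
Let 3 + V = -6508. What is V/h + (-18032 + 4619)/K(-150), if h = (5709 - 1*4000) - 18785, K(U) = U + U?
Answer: 9624737/213450 ≈ 45.091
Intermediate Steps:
K(U) = 2*U
V = -6511 (V = -3 - 6508 = -6511)
h = -17076 (h = (5709 - 4000) - 18785 = 1709 - 18785 = -17076)
V/h + (-18032 + 4619)/K(-150) = -6511/(-17076) + (-18032 + 4619)/((2*(-150))) = -6511*(-1/17076) - 13413/(-300) = 6511/17076 - 13413*(-1/300) = 6511/17076 + 4471/100 = 9624737/213450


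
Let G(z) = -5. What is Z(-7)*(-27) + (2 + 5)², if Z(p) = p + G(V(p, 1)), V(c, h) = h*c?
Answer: 373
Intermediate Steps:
V(c, h) = c*h
Z(p) = -5 + p (Z(p) = p - 5 = -5 + p)
Z(-7)*(-27) + (2 + 5)² = (-5 - 7)*(-27) + (2 + 5)² = -12*(-27) + 7² = 324 + 49 = 373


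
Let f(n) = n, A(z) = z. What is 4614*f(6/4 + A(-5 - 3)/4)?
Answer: -2307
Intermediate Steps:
4614*f(6/4 + A(-5 - 3)/4) = 4614*(6/4 + (-5 - 3)/4) = 4614*(6*(¼) - 8*¼) = 4614*(3/2 - 2) = 4614*(-½) = -2307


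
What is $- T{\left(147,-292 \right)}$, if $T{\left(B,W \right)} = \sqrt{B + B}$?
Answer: $- 7 \sqrt{6} \approx -17.146$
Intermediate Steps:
$T{\left(B,W \right)} = \sqrt{2} \sqrt{B}$ ($T{\left(B,W \right)} = \sqrt{2 B} = \sqrt{2} \sqrt{B}$)
$- T{\left(147,-292 \right)} = - \sqrt{2} \sqrt{147} = - \sqrt{2} \cdot 7 \sqrt{3} = - 7 \sqrt{6}$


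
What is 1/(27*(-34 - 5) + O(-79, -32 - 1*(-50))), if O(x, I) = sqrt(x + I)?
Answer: -1053/1108870 - I*sqrt(61)/1108870 ≈ -0.00094962 - 7.0434e-6*I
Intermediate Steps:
O(x, I) = sqrt(I + x)
1/(27*(-34 - 5) + O(-79, -32 - 1*(-50))) = 1/(27*(-34 - 5) + sqrt((-32 - 1*(-50)) - 79)) = 1/(27*(-39) + sqrt((-32 + 50) - 79)) = 1/(-1053 + sqrt(18 - 79)) = 1/(-1053 + sqrt(-61)) = 1/(-1053 + I*sqrt(61))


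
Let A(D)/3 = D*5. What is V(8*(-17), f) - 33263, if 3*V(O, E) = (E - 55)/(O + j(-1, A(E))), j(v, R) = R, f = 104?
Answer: -142099487/4272 ≈ -33263.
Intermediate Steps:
A(D) = 15*D (A(D) = 3*(D*5) = 3*(5*D) = 15*D)
V(O, E) = (-55 + E)/(3*(O + 15*E)) (V(O, E) = ((E - 55)/(O + 15*E))/3 = ((-55 + E)/(O + 15*E))/3 = (-55 + E)/(3*(O + 15*E)))
V(8*(-17), f) - 33263 = (-55 + 104)/(3*(8*(-17) + 15*104)) - 33263 = (⅓)*49/(-136 + 1560) - 33263 = (⅓)*49/1424 - 33263 = (⅓)*(1/1424)*49 - 33263 = 49/4272 - 33263 = -142099487/4272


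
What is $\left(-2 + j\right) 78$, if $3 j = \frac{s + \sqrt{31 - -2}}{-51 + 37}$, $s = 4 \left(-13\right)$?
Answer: $- \frac{416}{7} - \frac{13 \sqrt{33}}{7} \approx -70.097$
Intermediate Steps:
$s = -52$
$j = \frac{26}{21} - \frac{\sqrt{33}}{42}$ ($j = \frac{\left(-52 + \sqrt{31 - -2}\right) \frac{1}{-51 + 37}}{3} = \frac{\left(-52 + \sqrt{31 + 2}\right) \frac{1}{-14}}{3} = \frac{\left(-52 + \sqrt{33}\right) \left(- \frac{1}{14}\right)}{3} = \frac{\frac{26}{7} - \frac{\sqrt{33}}{14}}{3} = \frac{26}{21} - \frac{\sqrt{33}}{42} \approx 1.1013$)
$\left(-2 + j\right) 78 = \left(-2 + \left(\frac{26}{21} - \frac{\sqrt{33}}{42}\right)\right) 78 = \left(- \frac{16}{21} - \frac{\sqrt{33}}{42}\right) 78 = - \frac{416}{7} - \frac{13 \sqrt{33}}{7}$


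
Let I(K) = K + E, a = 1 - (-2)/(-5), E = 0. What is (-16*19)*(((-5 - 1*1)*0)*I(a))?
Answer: 0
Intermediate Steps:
a = 3/5 (a = 1 - (-2)*(-1)/5 = 1 - 1*2/5 = 1 - 2/5 = 3/5 ≈ 0.60000)
I(K) = K (I(K) = K + 0 = K)
(-16*19)*(((-5 - 1*1)*0)*I(a)) = (-16*19)*(((-5 - 1*1)*0)*(3/5)) = -304*(-5 - 1)*0*3/5 = -304*(-6*0)*3/5 = -0*3/5 = -304*0 = 0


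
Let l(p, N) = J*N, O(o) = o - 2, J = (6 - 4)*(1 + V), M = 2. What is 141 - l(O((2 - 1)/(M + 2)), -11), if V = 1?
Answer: 185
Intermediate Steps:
J = 4 (J = (6 - 4)*(1 + 1) = 2*2 = 4)
O(o) = -2 + o
l(p, N) = 4*N
141 - l(O((2 - 1)/(M + 2)), -11) = 141 - 4*(-11) = 141 - 1*(-44) = 141 + 44 = 185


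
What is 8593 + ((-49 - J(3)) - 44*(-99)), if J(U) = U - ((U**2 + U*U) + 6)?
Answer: 12921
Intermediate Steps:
J(U) = -6 + U - 2*U**2 (J(U) = U - ((U**2 + U**2) + 6) = U - (2*U**2 + 6) = U - (6 + 2*U**2) = U + (-6 - 2*U**2) = -6 + U - 2*U**2)
8593 + ((-49 - J(3)) - 44*(-99)) = 8593 + ((-49 - (-6 + 3 - 2*3**2)) - 44*(-99)) = 8593 + ((-49 - (-6 + 3 - 2*9)) + 4356) = 8593 + ((-49 - (-6 + 3 - 18)) + 4356) = 8593 + ((-49 - 1*(-21)) + 4356) = 8593 + ((-49 + 21) + 4356) = 8593 + (-28 + 4356) = 8593 + 4328 = 12921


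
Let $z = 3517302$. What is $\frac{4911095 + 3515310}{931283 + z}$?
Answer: $\frac{1685281}{889717} \approx 1.8942$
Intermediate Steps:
$\frac{4911095 + 3515310}{931283 + z} = \frac{4911095 + 3515310}{931283 + 3517302} = \frac{8426405}{4448585} = 8426405 \cdot \frac{1}{4448585} = \frac{1685281}{889717}$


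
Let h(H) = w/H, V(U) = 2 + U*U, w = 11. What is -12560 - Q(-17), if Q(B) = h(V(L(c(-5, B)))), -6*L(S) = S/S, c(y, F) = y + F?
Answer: -917276/73 ≈ -12565.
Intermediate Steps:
c(y, F) = F + y
L(S) = -⅙ (L(S) = -S/(6*S) = -⅙*1 = -⅙)
V(U) = 2 + U²
h(H) = 11/H
Q(B) = 396/73 (Q(B) = 11/(2 + (-⅙)²) = 11/(2 + 1/36) = 11/(73/36) = 11*(36/73) = 396/73)
-12560 - Q(-17) = -12560 - 1*396/73 = -12560 - 396/73 = -917276/73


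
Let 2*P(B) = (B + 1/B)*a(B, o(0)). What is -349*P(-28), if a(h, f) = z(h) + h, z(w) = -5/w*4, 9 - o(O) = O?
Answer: -52327315/392 ≈ -1.3349e+5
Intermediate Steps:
o(O) = 9 - O
z(w) = -20/w
a(h, f) = h - 20/h (a(h, f) = -20/h + h = h - 20/h)
P(B) = (B + 1/B)*(B - 20/B)/2 (P(B) = ((B + 1/B)*(B - 20/B))/2 = (B + 1/B)*(B - 20/B)/2)
-349*P(-28) = -349*(-19/2 + (½)*(-28)² - 10/(-28)²) = -349*(-19/2 + (½)*784 - 10*1/784) = -349*(-19/2 + 392 - 5/392) = -349*149935/392 = -52327315/392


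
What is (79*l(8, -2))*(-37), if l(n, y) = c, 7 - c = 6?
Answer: -2923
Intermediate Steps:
c = 1 (c = 7 - 1*6 = 7 - 6 = 1)
l(n, y) = 1
(79*l(8, -2))*(-37) = (79*1)*(-37) = 79*(-37) = -2923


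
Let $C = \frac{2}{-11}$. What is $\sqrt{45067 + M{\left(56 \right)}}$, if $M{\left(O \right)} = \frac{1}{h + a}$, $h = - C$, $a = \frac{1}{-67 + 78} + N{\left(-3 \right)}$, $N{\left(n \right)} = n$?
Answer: $\frac{\sqrt{40559970}}{30} \approx 212.29$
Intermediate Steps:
$C = - \frac{2}{11}$ ($C = 2 \left(- \frac{1}{11}\right) = - \frac{2}{11} \approx -0.18182$)
$a = - \frac{32}{11}$ ($a = \frac{1}{-67 + 78} - 3 = \frac{1}{11} - 3 = - \frac{32}{11} \approx -2.9091$)
$h = \frac{2}{11}$ ($h = \left(-1\right) \left(- \frac{2}{11}\right) = \frac{2}{11} \approx 0.18182$)
$M{\left(O \right)} = - \frac{11}{30}$ ($M{\left(O \right)} = \frac{1}{\frac{2}{11} - \frac{32}{11}} = \frac{1}{- \frac{30}{11}} = - \frac{11}{30}$)
$\sqrt{45067 + M{\left(56 \right)}} = \sqrt{45067 - \frac{11}{30}} = \sqrt{\frac{1351999}{30}} = \frac{\sqrt{40559970}}{30}$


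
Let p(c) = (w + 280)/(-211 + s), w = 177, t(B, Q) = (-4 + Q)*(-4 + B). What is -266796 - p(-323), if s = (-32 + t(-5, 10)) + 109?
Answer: -50157191/188 ≈ -2.6679e+5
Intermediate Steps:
t(B, Q) = (-4 + B)*(-4 + Q)
s = 23 (s = (-32 + (16 - 4*(-5) - 4*10 - 5*10)) + 109 = (-32 + (16 + 20 - 40 - 50)) + 109 = (-32 - 54) + 109 = -86 + 109 = 23)
p(c) = -457/188 (p(c) = (177 + 280)/(-211 + 23) = 457/(-188) = 457*(-1/188) = -457/188)
-266796 - p(-323) = -266796 - 1*(-457/188) = -266796 + 457/188 = -50157191/188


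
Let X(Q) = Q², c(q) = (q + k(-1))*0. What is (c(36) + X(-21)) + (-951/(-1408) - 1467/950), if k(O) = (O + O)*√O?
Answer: 294359757/668800 ≈ 440.13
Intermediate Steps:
k(O) = 2*O^(3/2) (k(O) = (2*O)*√O = 2*O^(3/2))
c(q) = 0 (c(q) = (q + 2*(-1)^(3/2))*0 = (q + 2*(-I))*0 = (q - 2*I)*0 = 0)
(c(36) + X(-21)) + (-951/(-1408) - 1467/950) = (0 + (-21)²) + (-951/(-1408) - 1467/950) = (0 + 441) + (-951*(-1/1408) - 1467*1/950) = 441 + (951/1408 - 1467/950) = 441 - 581043/668800 = 294359757/668800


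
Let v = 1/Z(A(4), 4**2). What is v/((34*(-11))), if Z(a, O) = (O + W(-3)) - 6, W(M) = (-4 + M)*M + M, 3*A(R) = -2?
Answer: -1/10472 ≈ -9.5493e-5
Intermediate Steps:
A(R) = -2/3 (A(R) = (1/3)*(-2) = -2/3)
W(M) = M + M*(-4 + M) (W(M) = M*(-4 + M) + M = M + M*(-4 + M))
Z(a, O) = 12 + O (Z(a, O) = (O - 3*(-3 - 3)) - 6 = (O - 3*(-6)) - 6 = (O + 18) - 6 = (18 + O) - 6 = 12 + O)
v = 1/28 (v = 1/(12 + 4**2) = 1/(12 + 16) = 1/28 ≈ 0.035714)
v/((34*(-11))) = 1/(28*((34*(-11)))) = (1/28)/(-374) = (1/28)*(-1/374) = -1/10472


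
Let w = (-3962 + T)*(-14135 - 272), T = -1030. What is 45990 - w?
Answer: -71873754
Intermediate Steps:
w = 71919744 (w = (-3962 - 1030)*(-14135 - 272) = -4992*(-14407) = 71919744)
45990 - w = 45990 - 1*71919744 = 45990 - 71919744 = -71873754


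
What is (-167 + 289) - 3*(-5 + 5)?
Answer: 122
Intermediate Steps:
(-167 + 289) - 3*(-5 + 5) = 122 - 3*0 = 122 + 0 = 122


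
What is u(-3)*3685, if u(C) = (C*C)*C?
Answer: -99495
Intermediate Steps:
u(C) = C³ (u(C) = C²*C = C³)
u(-3)*3685 = (-3)³*3685 = -27*3685 = -99495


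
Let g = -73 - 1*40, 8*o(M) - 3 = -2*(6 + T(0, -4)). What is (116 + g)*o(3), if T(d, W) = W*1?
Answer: -3/8 ≈ -0.37500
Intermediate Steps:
T(d, W) = W
o(M) = -1/8 (o(M) = 3/8 + (-2*(6 - 4))/8 = 3/8 + (-2*2)/8 = 3/8 + (1/8)*(-4) = 3/8 - 1/2 = -1/8)
g = -113 (g = -73 - 40 = -113)
(116 + g)*o(3) = (116 - 113)*(-1/8) = 3*(-1/8) = -3/8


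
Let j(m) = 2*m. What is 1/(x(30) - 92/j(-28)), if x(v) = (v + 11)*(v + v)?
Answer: 14/34463 ≈ 0.00040623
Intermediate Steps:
x(v) = 2*v*(11 + v) (x(v) = (11 + v)*(2*v) = 2*v*(11 + v))
1/(x(30) - 92/j(-28)) = 1/(2*30*(11 + 30) - 92/(2*(-28))) = 1/(2*30*41 - 92/(-56)) = 1/(2460 - 92*(-1/56)) = 1/(2460 + 23/14) = 1/(34463/14) = 14/34463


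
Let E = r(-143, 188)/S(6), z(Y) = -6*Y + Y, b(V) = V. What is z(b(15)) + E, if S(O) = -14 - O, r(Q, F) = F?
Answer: -422/5 ≈ -84.400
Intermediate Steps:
z(Y) = -5*Y
E = -47/5 (E = 188/(-14 - 1*6) = 188/(-14 - 6) = 188/(-20) = 188*(-1/20) = -47/5 ≈ -9.4000)
z(b(15)) + E = -5*15 - 47/5 = -75 - 47/5 = -422/5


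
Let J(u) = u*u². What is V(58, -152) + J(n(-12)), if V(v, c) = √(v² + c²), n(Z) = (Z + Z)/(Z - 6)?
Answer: 64/27 + 2*√6617 ≈ 165.06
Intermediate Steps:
n(Z) = 2*Z/(-6 + Z) (n(Z) = (2*Z)/(-6 + Z) = 2*Z/(-6 + Z))
V(v, c) = √(c² + v²)
J(u) = u³
V(58, -152) + J(n(-12)) = √((-152)² + 58²) + (2*(-12)/(-6 - 12))³ = √(23104 + 3364) + (2*(-12)/(-18))³ = √26468 + (2*(-12)*(-1/18))³ = 2*√6617 + (4/3)³ = 2*√6617 + 64/27 = 64/27 + 2*√6617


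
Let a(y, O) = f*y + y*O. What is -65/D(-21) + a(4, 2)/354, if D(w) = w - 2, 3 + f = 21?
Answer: 12425/4071 ≈ 3.0521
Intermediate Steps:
f = 18 (f = -3 + 21 = 18)
a(y, O) = 18*y + O*y (a(y, O) = 18*y + y*O = 18*y + O*y)
D(w) = -2 + w
-65/D(-21) + a(4, 2)/354 = -65/(-2 - 21) + (4*(18 + 2))/354 = -65/(-23) + (4*20)*(1/354) = -65*(-1/23) + 80*(1/354) = 65/23 + 40/177 = 12425/4071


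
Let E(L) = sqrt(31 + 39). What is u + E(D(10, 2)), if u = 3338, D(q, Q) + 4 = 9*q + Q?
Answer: 3338 + sqrt(70) ≈ 3346.4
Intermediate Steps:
D(q, Q) = -4 + Q + 9*q (D(q, Q) = -4 + (9*q + Q) = -4 + (Q + 9*q) = -4 + Q + 9*q)
E(L) = sqrt(70)
u + E(D(10, 2)) = 3338 + sqrt(70)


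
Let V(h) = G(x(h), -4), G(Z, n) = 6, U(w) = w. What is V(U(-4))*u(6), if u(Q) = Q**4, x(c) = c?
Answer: 7776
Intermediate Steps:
V(h) = 6
V(U(-4))*u(6) = 6*6**4 = 6*1296 = 7776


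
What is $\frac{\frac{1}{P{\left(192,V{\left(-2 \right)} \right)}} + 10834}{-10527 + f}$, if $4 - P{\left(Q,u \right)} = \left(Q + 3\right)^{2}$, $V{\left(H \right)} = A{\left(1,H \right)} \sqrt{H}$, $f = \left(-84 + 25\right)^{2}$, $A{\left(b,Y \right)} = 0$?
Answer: $- \frac{411919513}{267895966} \approx -1.5376$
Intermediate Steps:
$f = 3481$ ($f = \left(-59\right)^{2} = 3481$)
$V{\left(H \right)} = 0$ ($V{\left(H \right)} = 0 \sqrt{H} = 0$)
$P{\left(Q,u \right)} = 4 - \left(3 + Q\right)^{2}$ ($P{\left(Q,u \right)} = 4 - \left(Q + 3\right)^{2} = 4 - \left(3 + Q\right)^{2}$)
$\frac{\frac{1}{P{\left(192,V{\left(-2 \right)} \right)}} + 10834}{-10527 + f} = \frac{\frac{1}{4 - \left(3 + 192\right)^{2}} + 10834}{-10527 + 3481} = \frac{\frac{1}{4 - 195^{2}} + 10834}{-7046} = \left(\frac{1}{4 - 38025} + 10834\right) \left(- \frac{1}{7046}\right) = \left(\frac{1}{-38021} + 10834\right) \left(- \frac{1}{7046}\right) = \left(- \frac{1}{38021} + 10834\right) \left(- \frac{1}{7046}\right) = \frac{411919513}{38021} \left(- \frac{1}{7046}\right) = - \frac{411919513}{267895966}$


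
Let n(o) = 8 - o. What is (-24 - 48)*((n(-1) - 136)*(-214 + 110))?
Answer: -950976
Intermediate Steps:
(-24 - 48)*((n(-1) - 136)*(-214 + 110)) = (-24 - 48)*(((8 - 1*(-1)) - 136)*(-214 + 110)) = -72*((8 + 1) - 136)*(-104) = -72*(9 - 136)*(-104) = -(-9144)*(-104) = -72*13208 = -950976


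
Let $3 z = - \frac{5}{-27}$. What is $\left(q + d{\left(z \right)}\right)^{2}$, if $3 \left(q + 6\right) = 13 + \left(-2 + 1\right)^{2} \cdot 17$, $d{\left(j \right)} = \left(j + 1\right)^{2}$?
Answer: $\frac{1131649600}{43046721} \approx 26.289$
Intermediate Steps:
$z = \frac{5}{81}$ ($z = \frac{\left(-5\right) \frac{1}{-27}}{3} = \frac{\left(-5\right) \left(- \frac{1}{27}\right)}{3} = \frac{1}{3} \cdot \frac{5}{27} = \frac{5}{81} \approx 0.061728$)
$d{\left(j \right)} = \left(1 + j\right)^{2}$
$q = 4$ ($q = -6 + \frac{13 + \left(-2 + 1\right)^{2} \cdot 17}{3} = -6 + \frac{13 + \left(-1\right)^{2} \cdot 17}{3} = -6 + \frac{13 + 1 \cdot 17}{3} = -6 + \frac{13 + 17}{3} = -6 + \frac{1}{3} \cdot 30 = -6 + 10 = 4$)
$\left(q + d{\left(z \right)}\right)^{2} = \left(4 + \left(1 + \frac{5}{81}\right)^{2}\right)^{2} = \left(4 + \left(\frac{86}{81}\right)^{2}\right)^{2} = \left(4 + \frac{7396}{6561}\right)^{2} = \left(\frac{33640}{6561}\right)^{2} = \frac{1131649600}{43046721}$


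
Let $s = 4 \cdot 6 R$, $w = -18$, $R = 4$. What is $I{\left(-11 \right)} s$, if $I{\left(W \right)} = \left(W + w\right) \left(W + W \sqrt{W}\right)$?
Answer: $30624 + 30624 i \sqrt{11} \approx 30624.0 + 1.0157 \cdot 10^{5} i$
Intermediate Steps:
$I{\left(W \right)} = \left(-18 + W\right) \left(W + W^{\frac{3}{2}}\right)$ ($I{\left(W \right)} = \left(W - 18\right) \left(W + W \sqrt{W}\right) = \left(-18 + W\right) \left(W + W^{\frac{3}{2}}\right)$)
$s = 96$ ($s = 4 \cdot 6 \cdot 4 = 24 \cdot 4 = 96$)
$I{\left(-11 \right)} s = \left(\left(-11\right)^{2} + \left(-11\right)^{\frac{5}{2}} - -198 - 18 \left(-11\right)^{\frac{3}{2}}\right) 96 = \left(121 + 121 i \sqrt{11} + 198 - 18 \left(- 11 i \sqrt{11}\right)\right) 96 = \left(121 + 121 i \sqrt{11} + 198 + 198 i \sqrt{11}\right) 96 = \left(319 + 319 i \sqrt{11}\right) 96 = 30624 + 30624 i \sqrt{11}$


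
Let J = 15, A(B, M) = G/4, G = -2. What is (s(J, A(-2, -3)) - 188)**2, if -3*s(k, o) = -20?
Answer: 295936/9 ≈ 32882.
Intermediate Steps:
A(B, M) = -1/2 (A(B, M) = -2/4 = -2*1/4 = -1/2)
s(k, o) = 20/3 (s(k, o) = -1/3*(-20) = 20/3)
(s(J, A(-2, -3)) - 188)**2 = (20/3 - 188)**2 = (-544/3)**2 = 295936/9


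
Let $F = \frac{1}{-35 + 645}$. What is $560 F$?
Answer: $\frac{56}{61} \approx 0.91803$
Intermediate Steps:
$F = \frac{1}{610} \approx 0.0016393$
$560 F = 560 \cdot \frac{1}{610} = \frac{56}{61}$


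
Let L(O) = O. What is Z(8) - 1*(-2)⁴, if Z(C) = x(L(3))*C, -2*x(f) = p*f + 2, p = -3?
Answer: 12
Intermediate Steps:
x(f) = -1 + 3*f/2 (x(f) = -(-3*f + 2)/2 = -(2 - 3*f)/2 = -1 + 3*f/2)
Z(C) = 7*C/2 (Z(C) = (-1 + (3/2)*3)*C = (-1 + 9/2)*C = 7*C/2)
Z(8) - 1*(-2)⁴ = (7/2)*8 - 1*(-2)⁴ = 28 - 1*16 = 28 - 16 = 12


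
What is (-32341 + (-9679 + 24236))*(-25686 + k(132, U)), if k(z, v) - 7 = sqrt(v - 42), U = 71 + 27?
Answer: 456675336 - 35568*sqrt(14) ≈ 4.5654e+8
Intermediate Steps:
U = 98
k(z, v) = 7 + sqrt(-42 + v) (k(z, v) = 7 + sqrt(v - 42) = 7 + sqrt(-42 + v))
(-32341 + (-9679 + 24236))*(-25686 + k(132, U)) = (-32341 + (-9679 + 24236))*(-25686 + (7 + sqrt(-42 + 98))) = (-32341 + 14557)*(-25686 + (7 + sqrt(56))) = -17784*(-25686 + (7 + 2*sqrt(14))) = -17784*(-25679 + 2*sqrt(14)) = 456675336 - 35568*sqrt(14)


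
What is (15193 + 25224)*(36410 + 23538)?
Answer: 2422918316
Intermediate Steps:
(15193 + 25224)*(36410 + 23538) = 40417*59948 = 2422918316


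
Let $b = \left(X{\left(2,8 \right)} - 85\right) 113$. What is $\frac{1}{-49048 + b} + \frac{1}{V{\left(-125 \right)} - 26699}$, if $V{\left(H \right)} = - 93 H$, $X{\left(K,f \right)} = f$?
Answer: $- \frac{72823}{870508426} \approx -8.3656 \cdot 10^{-5}$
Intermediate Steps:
$b = -8701$ ($b = \left(8 - 85\right) 113 = \left(-77\right) 113 = -8701$)
$\frac{1}{-49048 + b} + \frac{1}{V{\left(-125 \right)} - 26699} = \frac{1}{-49048 - 8701} + \frac{1}{\left(-93\right) \left(-125\right) - 26699} = \frac{1}{-57749} + \frac{1}{11625 - 26699} = - \frac{1}{57749} + \frac{1}{-15074} = - \frac{1}{57749} - \frac{1}{15074} = - \frac{72823}{870508426}$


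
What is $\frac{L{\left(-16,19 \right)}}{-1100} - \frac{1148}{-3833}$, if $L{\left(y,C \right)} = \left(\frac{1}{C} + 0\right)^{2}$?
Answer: $\frac{455866967}{1522084300} \approx 0.2995$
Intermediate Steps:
$L{\left(y,C \right)} = \frac{1}{C^{2}}$ ($L{\left(y,C \right)} = \left(\frac{1}{C}\right)^{2} = \frac{1}{C^{2}}$)
$\frac{L{\left(-16,19 \right)}}{-1100} - \frac{1148}{-3833} = \frac{1}{361 \left(-1100\right)} - \frac{1148}{-3833} = \frac{1}{361} \left(- \frac{1}{1100}\right) - - \frac{1148}{3833} = - \frac{1}{397100} + \frac{1148}{3833} = \frac{455866967}{1522084300}$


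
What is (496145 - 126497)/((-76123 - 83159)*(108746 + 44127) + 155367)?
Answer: -41072/2705529091 ≈ -1.5181e-5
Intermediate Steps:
(496145 - 126497)/((-76123 - 83159)*(108746 + 44127) + 155367) = 369648/(-159282*152873 + 155367) = 369648/(-24349917186 + 155367) = 369648/(-24349761819) = 369648*(-1/24349761819) = -41072/2705529091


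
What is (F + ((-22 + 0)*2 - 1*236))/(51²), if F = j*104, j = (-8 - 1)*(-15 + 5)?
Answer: 9080/2601 ≈ 3.4910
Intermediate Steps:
j = 90 (j = -9*(-10) = 90)
F = 9360 (F = 90*104 = 9360)
(F + ((-22 + 0)*2 - 1*236))/(51²) = (9360 + ((-22 + 0)*2 - 1*236))/(51²) = (9360 + (-22*2 - 236))/2601 = (9360 + (-44 - 236))*(1/2601) = (9360 - 280)*(1/2601) = 9080*(1/2601) = 9080/2601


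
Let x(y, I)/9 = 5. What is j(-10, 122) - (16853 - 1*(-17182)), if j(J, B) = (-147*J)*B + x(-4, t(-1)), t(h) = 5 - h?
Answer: 145350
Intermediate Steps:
x(y, I) = 45 (x(y, I) = 9*5 = 45)
j(J, B) = 45 - 147*B*J (j(J, B) = (-147*J)*B + 45 = -147*B*J + 45 = 45 - 147*B*J)
j(-10, 122) - (16853 - 1*(-17182)) = (45 - 147*122*(-10)) - (16853 - 1*(-17182)) = (45 + 179340) - (16853 + 17182) = 179385 - 1*34035 = 179385 - 34035 = 145350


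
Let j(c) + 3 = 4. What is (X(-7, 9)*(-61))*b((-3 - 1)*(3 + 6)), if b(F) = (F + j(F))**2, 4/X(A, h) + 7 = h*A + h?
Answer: 4900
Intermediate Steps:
j(c) = 1 (j(c) = -3 + 4 = 1)
X(A, h) = 4/(-7 + h + A*h) (X(A, h) = 4/(-7 + (h*A + h)) = 4/(-7 + (A*h + h)) = 4/(-7 + (h + A*h)) = 4/(-7 + h + A*h))
b(F) = (1 + F)**2 (b(F) = (F + 1)**2 = (1 + F)**2)
(X(-7, 9)*(-61))*b((-3 - 1)*(3 + 6)) = ((4/(-7 + 9 - 7*9))*(-61))*(1 + (-3 - 1)*(3 + 6))**2 = ((4/(-7 + 9 - 63))*(-61))*(1 - 4*9)**2 = ((4/(-61))*(-61))*(1 - 36)**2 = ((4*(-1/61))*(-61))*(-35)**2 = -4/61*(-61)*1225 = 4*1225 = 4900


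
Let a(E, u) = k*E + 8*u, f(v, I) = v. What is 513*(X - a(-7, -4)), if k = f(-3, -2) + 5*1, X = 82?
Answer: 65664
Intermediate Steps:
k = 2 (k = -3 + 5*1 = -3 + 5 = 2)
a(E, u) = 2*E + 8*u
513*(X - a(-7, -4)) = 513*(82 - (2*(-7) + 8*(-4))) = 513*(82 - (-14 - 32)) = 513*(82 - 1*(-46)) = 513*(82 + 46) = 513*128 = 65664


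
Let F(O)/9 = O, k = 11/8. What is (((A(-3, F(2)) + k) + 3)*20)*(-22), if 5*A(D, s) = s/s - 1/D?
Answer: -6127/3 ≈ -2042.3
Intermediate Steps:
k = 11/8 (k = 11*(⅛) = 11/8 ≈ 1.3750)
F(O) = 9*O
A(D, s) = ⅕ - 1/(5*D) (A(D, s) = (s/s - 1/D)/5 = (1 - 1/D)/5 = ⅕ - 1/(5*D))
(((A(-3, F(2)) + k) + 3)*20)*(-22) = ((((⅕)*(-1 - 3)/(-3) + 11/8) + 3)*20)*(-22) = ((((⅕)*(-⅓)*(-4) + 11/8) + 3)*20)*(-22) = (((4/15 + 11/8) + 3)*20)*(-22) = ((197/120 + 3)*20)*(-22) = ((557/120)*20)*(-22) = (557/6)*(-22) = -6127/3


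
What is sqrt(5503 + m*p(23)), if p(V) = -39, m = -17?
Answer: sqrt(6166) ≈ 78.524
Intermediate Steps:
sqrt(5503 + m*p(23)) = sqrt(5503 - 17*(-39)) = sqrt(5503 + 663) = sqrt(6166)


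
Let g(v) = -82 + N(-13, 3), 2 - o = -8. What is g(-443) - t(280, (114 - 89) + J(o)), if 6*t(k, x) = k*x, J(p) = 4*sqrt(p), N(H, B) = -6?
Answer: -3764/3 - 560*sqrt(10)/3 ≈ -1845.0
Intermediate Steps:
o = 10 (o = 2 - 1*(-8) = 2 + 8 = 10)
g(v) = -88 (g(v) = -82 - 6 = -88)
t(k, x) = k*x/6 (t(k, x) = (k*x)/6 = k*x/6)
g(-443) - t(280, (114 - 89) + J(o)) = -88 - 280*((114 - 89) + 4*sqrt(10))/6 = -88 - 280*(25 + 4*sqrt(10))/6 = -88 - (3500/3 + 560*sqrt(10)/3) = -88 + (-3500/3 - 560*sqrt(10)/3) = -3764/3 - 560*sqrt(10)/3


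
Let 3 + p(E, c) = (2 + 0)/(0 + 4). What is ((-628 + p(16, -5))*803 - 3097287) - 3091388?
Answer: -13389933/2 ≈ -6.6950e+6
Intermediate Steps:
p(E, c) = -5/2 (p(E, c) = -3 + (2 + 0)/(0 + 4) = -3 + 2/4 = -3 + 2*(¼) = -3 + ½ = -5/2)
((-628 + p(16, -5))*803 - 3097287) - 3091388 = ((-628 - 5/2)*803 - 3097287) - 3091388 = (-1261/2*803 - 3097287) - 3091388 = (-1012583/2 - 3097287) - 3091388 = -7207157/2 - 3091388 = -13389933/2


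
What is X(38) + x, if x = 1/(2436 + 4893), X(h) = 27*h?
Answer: 7519555/7329 ≈ 1026.0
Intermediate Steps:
x = 1/7329 ≈ 0.00013644
X(38) + x = 27*38 + 1/7329 = 1026 + 1/7329 = 7519555/7329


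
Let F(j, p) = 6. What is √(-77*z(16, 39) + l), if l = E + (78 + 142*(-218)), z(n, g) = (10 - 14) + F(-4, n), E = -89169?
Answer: I*√120201 ≈ 346.7*I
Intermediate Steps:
z(n, g) = 2 (z(n, g) = (10 - 14) + 6 = -4 + 6 = 2)
l = -120047 (l = -89169 + (78 + 142*(-218)) = -89169 + (78 - 30956) = -89169 - 30878 = -120047)
√(-77*z(16, 39) + l) = √(-77*2 - 120047) = √(-154 - 120047) = √(-120201) = I*√120201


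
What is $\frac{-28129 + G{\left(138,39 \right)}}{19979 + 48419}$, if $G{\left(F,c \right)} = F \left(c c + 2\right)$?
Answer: $\frac{182045}{68398} \approx 2.6616$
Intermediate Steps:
$G{\left(F,c \right)} = F \left(2 + c^{2}\right)$ ($G{\left(F,c \right)} = F \left(c^{2} + 2\right) = F \left(2 + c^{2}\right)$)
$\frac{-28129 + G{\left(138,39 \right)}}{19979 + 48419} = \frac{-28129 + 138 \left(2 + 39^{2}\right)}{19979 + 48419} = \frac{-28129 + 138 \left(2 + 1521\right)}{68398} = \left(-28129 + 138 \cdot 1523\right) \frac{1}{68398} = \left(-28129 + 210174\right) \frac{1}{68398} = 182045 \cdot \frac{1}{68398} = \frac{182045}{68398}$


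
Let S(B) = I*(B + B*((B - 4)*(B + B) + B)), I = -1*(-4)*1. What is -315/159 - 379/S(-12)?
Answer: -1859833/948912 ≈ -1.9600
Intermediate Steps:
I = 4 (I = 4*1 = 4)
S(B) = 4*B + 4*B*(B + 2*B*(-4 + B)) (S(B) = 4*(B + B*((B - 4)*(B + B) + B)) = 4*(B + B*((-4 + B)*(2*B) + B)) = 4*(B + B*(2*B*(-4 + B) + B)) = 4*(B + B*(B + 2*B*(-4 + B))) = 4*B + 4*B*(B + 2*B*(-4 + B)))
-315/159 - 379/S(-12) = -315/159 - 379*(-1/(48*(1 - 7*(-12) + 2*(-12)²))) = -315*1/159 - 379*(-1/(48*(1 + 84 + 2*144))) = -105/53 - 379*(-1/(48*(1 + 84 + 288))) = -105/53 - 379/(4*(-12)*373) = -105/53 - 379/(-17904) = -105/53 - 379*(-1/17904) = -105/53 + 379/17904 = -1859833/948912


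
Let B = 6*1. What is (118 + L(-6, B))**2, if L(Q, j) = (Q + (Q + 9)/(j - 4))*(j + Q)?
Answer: 13924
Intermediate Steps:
B = 6
L(Q, j) = (Q + j)*(Q + (9 + Q)/(-4 + j)) (L(Q, j) = (Q + (9 + Q)/(-4 + j))*(Q + j) = (Q + j)*(Q + (9 + Q)/(-4 + j)))
(118 + L(-6, B))**2 = (118 + (-3*(-6)**2 + 9*(-6) + 9*6 - 6*6**2 + 6*(-6)**2 - 3*(-6)*6)/(-4 + 6))**2 = (118 + (-3*36 - 54 + 54 - 6*36 + 6*36 + 108)/2)**2 = (118 + (-108 - 54 + 54 - 216 + 216 + 108)/2)**2 = (118 + (1/2)*0)**2 = (118 + 0)**2 = 118**2 = 13924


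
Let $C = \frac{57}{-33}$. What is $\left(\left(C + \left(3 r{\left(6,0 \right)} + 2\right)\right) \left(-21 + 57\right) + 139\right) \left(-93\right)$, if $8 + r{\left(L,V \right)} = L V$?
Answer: $\frac{731631}{11} \approx 66512.0$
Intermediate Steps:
$r{\left(L,V \right)} = -8 + L V$
$C = - \frac{19}{11}$ ($C = 57 \left(- \frac{1}{33}\right) = - \frac{19}{11} \approx -1.7273$)
$\left(\left(C + \left(3 r{\left(6,0 \right)} + 2\right)\right) \left(-21 + 57\right) + 139\right) \left(-93\right) = \left(\left(- \frac{19}{11} + \left(3 \left(-8 + 6 \cdot 0\right) + 2\right)\right) \left(-21 + 57\right) + 139\right) \left(-93\right) = \left(\left(- \frac{19}{11} + \left(3 \left(-8 + 0\right) + 2\right)\right) 36 + 139\right) \left(-93\right) = \left(\left(- \frac{19}{11} + \left(3 \left(-8\right) + 2\right)\right) 36 + 139\right) \left(-93\right) = \left(\left(- \frac{19}{11} + \left(-24 + 2\right)\right) 36 + 139\right) \left(-93\right) = \left(\left(- \frac{19}{11} - 22\right) 36 + 139\right) \left(-93\right) = \left(\left(- \frac{261}{11}\right) 36 + 139\right) \left(-93\right) = \left(- \frac{9396}{11} + 139\right) \left(-93\right) = \left(- \frac{7867}{11}\right) \left(-93\right) = \frac{731631}{11}$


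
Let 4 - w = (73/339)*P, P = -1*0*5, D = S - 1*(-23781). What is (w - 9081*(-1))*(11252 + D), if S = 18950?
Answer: 490435555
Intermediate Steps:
D = 42731 (D = 18950 - 1*(-23781) = 18950 + 23781 = 42731)
P = 0 (P = 0*5 = 0)
w = 4 (w = 4 - 73/339*0 = 4 - 73*(1/339)*0 = 4 - 73*0/339 = 4 - 1*0 = 4 + 0 = 4)
(w - 9081*(-1))*(11252 + D) = (4 - 9081*(-1))*(11252 + 42731) = (4 + 9081)*53983 = 9085*53983 = 490435555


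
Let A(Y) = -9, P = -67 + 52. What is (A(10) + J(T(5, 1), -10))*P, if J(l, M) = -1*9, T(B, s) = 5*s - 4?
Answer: 270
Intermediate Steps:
T(B, s) = -4 + 5*s
P = -15
J(l, M) = -9
(A(10) + J(T(5, 1), -10))*P = (-9 - 9)*(-15) = -18*(-15) = 270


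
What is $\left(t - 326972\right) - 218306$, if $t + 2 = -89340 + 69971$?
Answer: $-564649$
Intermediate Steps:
$t = -19371$ ($t = -2 + \left(-89340 + 69971\right) = -2 - 19369 = -19371$)
$\left(t - 326972\right) - 218306 = \left(-19371 - 326972\right) - 218306 = -346343 - 218306 = -564649$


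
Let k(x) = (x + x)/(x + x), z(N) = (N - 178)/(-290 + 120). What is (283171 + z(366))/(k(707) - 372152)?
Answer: -24069441/31632835 ≈ -0.76090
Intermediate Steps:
z(N) = 89/85 - N/170 (z(N) = (-178 + N)/(-170) = (-178 + N)*(-1/170) = 89/85 - N/170)
k(x) = 1 (k(x) = (2*x)/((2*x)) = (2*x)*(1/(2*x)) = 1)
(283171 + z(366))/(k(707) - 372152) = (283171 + (89/85 - 1/170*366))/(1 - 372152) = (283171 + (89/85 - 183/85))/(-372151) = (283171 - 94/85)*(-1/372151) = (24069441/85)*(-1/372151) = -24069441/31632835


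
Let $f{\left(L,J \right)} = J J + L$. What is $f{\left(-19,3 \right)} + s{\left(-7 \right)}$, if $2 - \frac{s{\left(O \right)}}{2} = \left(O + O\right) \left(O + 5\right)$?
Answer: $-62$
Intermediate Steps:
$s{\left(O \right)} = 4 - 4 O \left(5 + O\right)$ ($s{\left(O \right)} = 4 - 2 \left(O + O\right) \left(O + 5\right) = 4 - 2 \cdot 2 O \left(5 + O\right) = 4 - 4 O \left(5 + O\right)$)
$f{\left(L,J \right)} = L + J^{2}$ ($f{\left(L,J \right)} = J^{2} + L = L + J^{2}$)
$f{\left(-19,3 \right)} + s{\left(-7 \right)} = \left(-19 + 3^{2}\right) - \left(-144 + 196\right) = \left(-19 + 9\right) + \left(4 + 140 - 196\right) = -10 + \left(4 + 140 - 196\right) = -10 - 52 = -62$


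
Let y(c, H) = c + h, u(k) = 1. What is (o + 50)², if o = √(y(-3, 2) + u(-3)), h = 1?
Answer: (50 + I)² ≈ 2499.0 + 100.0*I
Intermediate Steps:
y(c, H) = 1 + c (y(c, H) = c + 1 = 1 + c)
o = I (o = √((1 - 3) + 1) = √(-2 + 1) = √(-1) = I ≈ 1.0*I)
(o + 50)² = (I + 50)² = (50 + I)²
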